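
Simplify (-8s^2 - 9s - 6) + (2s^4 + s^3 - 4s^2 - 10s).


Align terms by degree and add:
  -8s^2 - 9s - 6
+ 2s^4 + s^3 - 4s^2 - 10s
= 2s^4 + s^3 - 12s^2 - 19s - 6


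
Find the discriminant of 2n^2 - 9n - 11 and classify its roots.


D = b^2 - 4ac = (-9)^2 - 4(2)(-11) = 81 + 88 = 169
Since D > 0: two distinct rational roots


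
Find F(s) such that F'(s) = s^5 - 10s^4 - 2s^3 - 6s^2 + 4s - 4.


Reverse power rule on each term:
  ∫ s^5 ds = (1/6)s^6
  ∫ -10s^4 ds = -2s^5
  ∫ -2s^3 ds = -(1/2)s^4
  ∫ -6s^2 ds = -2s^3
  ∫ 4s ds = 2s^2
  ∫ -4 ds = -4s
F(s) = (1/6)s^6 - 2s^5 - (1/2)s^4 - 2s^3 + 2s^2 - 4s + C


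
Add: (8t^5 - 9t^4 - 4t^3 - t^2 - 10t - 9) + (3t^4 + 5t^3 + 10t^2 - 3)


Align terms by degree and add:
  8t^5 - 9t^4 - 4t^3 - t^2 - 10t - 9
+ 3t^4 + 5t^3 + 10t^2 - 3
= 8t^5 - 6t^4 + t^3 + 9t^2 - 10t - 12


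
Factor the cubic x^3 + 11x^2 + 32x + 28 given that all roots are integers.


Try integer roots (divisors of 28). x=-7: p(-7)=0.
Divide out (x + 7): quotient is x^2 + 4x + 4.
Factor the quadratic: (x + 2)(x + 2)
Result: (x + 7)(x + 2)(x + 2)


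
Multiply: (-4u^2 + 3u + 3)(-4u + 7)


Distribute each term of the first polynomial:
  (-4u^2)(-4u + 7) = 16u^3 - 28u^2
  (3u)(-4u + 7) = -12u^2 + 21u
  (3)(-4u + 7) = -12u + 21
Sum: 16u^3 - 40u^2 + 9u + 21


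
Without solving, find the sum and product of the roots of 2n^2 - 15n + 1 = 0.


For an^2+bn+c=0: sum = -b/a, product = c/a.
a=2, b=-15, c=1
Sum = -(-15)/2 = 15/2
Product = (1)/2 = 1/2


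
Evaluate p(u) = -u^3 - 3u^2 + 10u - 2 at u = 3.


Using direct substitution:
  -1 * (3)^3 = -27
  -3 * (3)^2 = -27
  10 * (3)^1 = 30
  constant: -2
Sum = -27 - 27 + 30 - 2 = -26


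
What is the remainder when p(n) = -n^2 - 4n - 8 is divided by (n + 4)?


By the Remainder Theorem, the remainder equals p(-4):
  -1*(-4)^2 = -16
  -4*(-4)^1 = 16
  constant: -8
Sum: -16 + 16 - 8 = -8


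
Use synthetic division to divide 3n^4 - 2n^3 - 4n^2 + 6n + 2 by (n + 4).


Synthetic division with c = -4. Coefficients: 3, -2, -4, 6, 2
Bring down 3.
  3 * -4 = -12; -12 - 2 = -14
  -14 * -4 = 56; 56 - 4 = 52
  52 * -4 = -208; -208 + 6 = -202
  -202 * -4 = 808; 808 + 2 = 810
Quotient: 3n^3 - 14n^2 + 52n - 202, Remainder: 810


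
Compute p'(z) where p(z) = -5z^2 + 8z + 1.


Apply the power rule term by term:
  d/dz(-5z^2) = -10z
  d/dz(8z) = 8
  d/dz(1) = 0
p'(z) = -10z + 8


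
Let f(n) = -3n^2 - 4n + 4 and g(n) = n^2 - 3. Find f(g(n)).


Substitute g(n) into f:
f(g(n)) = -3*(n^2 - 3)^2 + (-4)*(n^2 - 3) + 4
(n^2 - 3)^2 = n^4 - 6n^2 + 9
Expand and combine: -3n^4 + 14n^2 - 11


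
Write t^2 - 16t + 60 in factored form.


Roots satisfy r1 + r2 = -b/a = 16 and r1*r2 = c/a = 60.
So r1 = 10, r2 = 6.
t^2 - 16t + 60 = (t - r1)(t - r2) = (t - 10)(t - 6)


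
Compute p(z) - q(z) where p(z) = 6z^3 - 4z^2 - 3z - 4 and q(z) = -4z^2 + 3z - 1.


Distribute the minus sign:
  (6z^3 - 4z^2 - 3z - 4)
- (-4z^2 + 3z - 1)
Negate second polynomial: 4z^2 - 3z + 1
Add: 6z^3 - 6z - 3


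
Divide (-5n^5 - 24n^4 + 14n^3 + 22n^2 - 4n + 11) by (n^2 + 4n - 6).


(-5n^5 - 24n^4 + 14n^3 + 22n^2 - 4n + 11) / (n^2 + 4n - 6)
Step 1: -5n^3 * (n^2 + 4n - 6) = -5n^5 - 20n^4 + 30n^3; subtract.
Step 2: -4n^2 * (n^2 + 4n - 6) = -4n^4 - 16n^3 + 24n^2; subtract.
Step 3: 0 * (n^2 + 4n - 6) = 0; subtract.
Step 4: -2 * (n^2 + 4n - 6) = -2n^2 - 8n + 12; subtract.
Quotient: -5n^3 - 4n^2 - 2, Remainder: 4n - 1


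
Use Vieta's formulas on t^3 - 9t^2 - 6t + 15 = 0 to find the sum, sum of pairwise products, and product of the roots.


Monic cubic t^3+bt^2+ct+d=0: sum=-b, pairwise sum=c, product=-d.
b=-9, c=-6, d=15
r1+r2+r3 = 9
r1r2+r1r3+r2r3 = -6
r1r2r3 = -15


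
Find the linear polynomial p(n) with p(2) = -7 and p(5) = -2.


p(n) = mn + b. Using p(2)=-7, p(5)=-2:
m = (-7 + 2)/(2 - 5) = -5/-3 = 5/3
b = -7 - m*(2) = -7 - 10/3 = -31/3
p(n) = (5/3)n - (31/3)


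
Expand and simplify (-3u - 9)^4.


Expand (-3u - 9)^4 by repeated multiplication:
  (-3u - 9)^2 = 9u^2 + 54u + 81
  (-3u - 9)^3 = -27u^3 - 243u^2 - 729u - 729
= 81u^4 + 972u^3 + 4374u^2 + 8748u + 6561


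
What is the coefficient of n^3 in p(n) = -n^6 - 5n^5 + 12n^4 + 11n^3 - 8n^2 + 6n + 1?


Read off the coefficient of n^3: 11


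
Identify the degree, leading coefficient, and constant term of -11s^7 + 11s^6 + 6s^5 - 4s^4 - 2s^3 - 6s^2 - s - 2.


Highest power of s is 7, with coefficient -11. Constant term is -2.
Degree = 7, leading coefficient = -11, constant term = -2


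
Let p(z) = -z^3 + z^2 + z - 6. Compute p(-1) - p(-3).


p(-1) = -5
p(-3) = 27
p(-1) - p(-3) = -5 - 27 = -32


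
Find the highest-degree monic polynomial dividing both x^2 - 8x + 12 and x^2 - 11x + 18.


Factor each:
  x^2 - 8x + 12 = (x - 2)(x - 6)
  x^2 - 11x + 18 = (x - 2)(x - 9)
Common monic factor: x - 2


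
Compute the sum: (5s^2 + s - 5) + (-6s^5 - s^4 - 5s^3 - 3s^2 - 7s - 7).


Align terms by degree and add:
  5s^2 + s - 5
  -6s^5 - s^4 - 5s^3 - 3s^2 - 7s - 7
= -6s^5 - s^4 - 5s^3 + 2s^2 - 6s - 12


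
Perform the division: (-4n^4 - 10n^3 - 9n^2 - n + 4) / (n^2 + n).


(-4n^4 - 10n^3 - 9n^2 - n + 4) / (n^2 + n)
Step 1: -4n^2 * (n^2 + n) = -4n^4 - 4n^3; subtract.
Step 2: -6n * (n^2 + n) = -6n^3 - 6n^2; subtract.
Step 3: -3 * (n^2 + n) = -3n^2 - 3n; subtract.
Quotient: -4n^2 - 6n - 3, Remainder: 2n + 4


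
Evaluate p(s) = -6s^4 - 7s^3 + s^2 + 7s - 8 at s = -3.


Using direct substitution:
  -6 * (-3)^4 = -486
  -7 * (-3)^3 = 189
  1 * (-3)^2 = 9
  7 * (-3)^1 = -21
  constant: -8
Sum = -486 + 189 + 9 - 21 - 8 = -317


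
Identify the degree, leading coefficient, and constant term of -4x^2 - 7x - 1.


Highest power of x is 2, with coefficient -4. Constant term is -1.
Degree = 2, leading coefficient = -4, constant term = -1


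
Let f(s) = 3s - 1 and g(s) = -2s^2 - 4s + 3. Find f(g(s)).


Substitute g(s) into f:
f(g(s)) = 3*(-2s^2 - 4s + 3) + (-1)
Expand and combine: -6s^2 - 12s + 8


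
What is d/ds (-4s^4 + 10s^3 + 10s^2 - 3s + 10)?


Apply the power rule term by term:
  d/ds(-4s^4) = -16s^3
  d/ds(10s^3) = 30s^2
  d/ds(10s^2) = 20s
  d/ds(-3s) = -3
  d/ds(10) = 0
p'(s) = -16s^3 + 30s^2 + 20s - 3


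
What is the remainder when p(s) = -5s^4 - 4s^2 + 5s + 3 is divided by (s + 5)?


By the Remainder Theorem, the remainder equals p(-5):
  -5*(-5)^4 = -3125
  0*(-5)^3 = 0
  -4*(-5)^2 = -100
  5*(-5)^1 = -25
  constant: 3
Sum: -3125 + 0 - 100 - 25 + 3 = -3247


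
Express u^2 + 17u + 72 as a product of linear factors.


Roots satisfy r1 + r2 = -b/a = -17 and r1*r2 = c/a = 72.
So r1 = -9, r2 = -8.
u^2 + 17u + 72 = (u - r1)(u - r2) = (u + 9)(u + 8)


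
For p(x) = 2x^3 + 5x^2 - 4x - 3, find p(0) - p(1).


p(0) = -3
p(1) = 0
p(0) - p(1) = -3 = -3


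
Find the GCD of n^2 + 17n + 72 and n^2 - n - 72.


Factor each:
  n^2 + 17n + 72 = (n + 8)(n + 9)
  n^2 - n - 72 = (n + 8)(n - 9)
Common monic factor: n + 8


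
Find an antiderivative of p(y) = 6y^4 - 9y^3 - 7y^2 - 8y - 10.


Reverse power rule on each term:
  ∫ 6y^4 dy = (6/5)y^5
  ∫ -9y^3 dy = -(9/4)y^4
  ∫ -7y^2 dy = -(7/3)y^3
  ∫ -8y dy = -4y^2
  ∫ -10 dy = -10y
F(y) = (6/5)y^5 - (9/4)y^4 - (7/3)y^3 - 4y^2 - 10y + C


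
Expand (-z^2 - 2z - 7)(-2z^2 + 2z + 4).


Distribute each term of the first polynomial:
  (-z^2)(-2z^2 + 2z + 4) = 2z^4 - 2z^3 - 4z^2
  (-2z)(-2z^2 + 2z + 4) = 4z^3 - 4z^2 - 8z
  (-7)(-2z^2 + 2z + 4) = 14z^2 - 14z - 28
Sum: 2z^4 + 2z^3 + 6z^2 - 22z - 28


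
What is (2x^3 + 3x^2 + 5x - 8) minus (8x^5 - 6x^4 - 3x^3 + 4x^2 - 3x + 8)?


Distribute the minus sign:
  (2x^3 + 3x^2 + 5x - 8)
- (8x^5 - 6x^4 - 3x^3 + 4x^2 - 3x + 8)
Negate second polynomial: -8x^5 + 6x^4 + 3x^3 - 4x^2 + 3x - 8
Add: -8x^5 + 6x^4 + 5x^3 - x^2 + 8x - 16


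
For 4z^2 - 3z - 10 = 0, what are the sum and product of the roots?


For az^2+bz+c=0: sum = -b/a, product = c/a.
a=4, b=-3, c=-10
Sum = -(-3)/4 = 3/4
Product = (-10)/4 = -5/2


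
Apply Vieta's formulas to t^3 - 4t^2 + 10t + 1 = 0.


Monic cubic t^3+bt^2+ct+d=0: sum=-b, pairwise sum=c, product=-d.
b=-4, c=10, d=1
r1+r2+r3 = 4
r1r2+r1r3+r2r3 = 10
r1r2r3 = -1


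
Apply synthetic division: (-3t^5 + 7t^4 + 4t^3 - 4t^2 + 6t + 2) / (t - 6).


Synthetic division with c = 6. Coefficients: -3, 7, 4, -4, 6, 2
Bring down -3.
  -3 * 6 = -18; -18 + 7 = -11
  -11 * 6 = -66; -66 + 4 = -62
  -62 * 6 = -372; -372 - 4 = -376
  -376 * 6 = -2256; -2256 + 6 = -2250
  -2250 * 6 = -13500; -13500 + 2 = -13498
Quotient: -3t^4 - 11t^3 - 62t^2 - 376t - 2250, Remainder: -13498


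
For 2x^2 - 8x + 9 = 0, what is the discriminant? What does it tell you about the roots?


D = b^2 - 4ac = (-8)^2 - 4(2)(9) = 64 - 72 = -8
Since D < 0: two complex conjugate roots (no real roots)


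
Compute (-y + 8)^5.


Expand (-y + 8)^5 by repeated multiplication:
  (-y + 8)^2 = y^2 - 16y + 64
  (-y + 8)^3 = -y^3 + 24y^2 - 192y + 512
  (-y + 8)^4 = y^4 - 32y^3 + 384y^2 - 2048y + 4096
= -y^5 + 40y^4 - 640y^3 + 5120y^2 - 20480y + 32768


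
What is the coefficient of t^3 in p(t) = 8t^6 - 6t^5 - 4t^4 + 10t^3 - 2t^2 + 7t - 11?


Read off the coefficient of t^3: 10


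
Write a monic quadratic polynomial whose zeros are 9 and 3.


p(x) = (x - 9)(x - 3)
Expand: x^2 - 12x + 27


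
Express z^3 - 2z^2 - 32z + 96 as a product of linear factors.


Try integer roots (divisors of 96). z=4: p(4)=0.
Divide out (z - 4): quotient is z^2 + 2z - 24.
Factor the quadratic: (z - 4)(z + 6)
Result: (z - 4)(z - 4)(z + 6)


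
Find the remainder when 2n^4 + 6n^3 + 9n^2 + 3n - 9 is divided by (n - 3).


By the Remainder Theorem, the remainder equals p(3):
  2*(3)^4 = 162
  6*(3)^3 = 162
  9*(3)^2 = 81
  3*(3)^1 = 9
  constant: -9
Sum: 162 + 162 + 81 + 9 - 9 = 405


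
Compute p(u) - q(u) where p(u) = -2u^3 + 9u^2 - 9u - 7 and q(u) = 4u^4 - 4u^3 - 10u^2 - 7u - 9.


Distribute the minus sign:
  (-2u^3 + 9u^2 - 9u - 7)
- (4u^4 - 4u^3 - 10u^2 - 7u - 9)
Negate second polynomial: -4u^4 + 4u^3 + 10u^2 + 7u + 9
Add: -4u^4 + 2u^3 + 19u^2 - 2u + 2


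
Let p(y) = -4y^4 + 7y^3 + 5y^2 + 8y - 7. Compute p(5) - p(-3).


p(5) = -1467
p(-3) = -499
p(5) - p(-3) = -1467 + 499 = -968


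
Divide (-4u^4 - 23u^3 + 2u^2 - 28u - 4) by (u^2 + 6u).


(-4u^4 - 23u^3 + 2u^2 - 28u - 4) / (u^2 + 6u)
Step 1: -4u^2 * (u^2 + 6u) = -4u^4 - 24u^3; subtract.
Step 2: u * (u^2 + 6u) = u^3 + 6u^2; subtract.
Step 3: -4 * (u^2 + 6u) = -4u^2 - 24u; subtract.
Quotient: -4u^2 + u - 4, Remainder: -4u - 4


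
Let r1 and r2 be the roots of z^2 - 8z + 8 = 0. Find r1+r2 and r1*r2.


For az^2+bz+c=0: sum = -b/a, product = c/a.
a=1, b=-8, c=8
Sum = -(-8)/1 = 8
Product = (8)/1 = 8


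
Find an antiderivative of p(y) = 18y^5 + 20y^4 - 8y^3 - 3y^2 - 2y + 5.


Reverse power rule on each term:
  ∫ 18y^5 dy = 3y^6
  ∫ 20y^4 dy = 4y^5
  ∫ -8y^3 dy = -2y^4
  ∫ -3y^2 dy = -y^3
  ∫ -2y dy = -y^2
  ∫ 5 dy = 5y
F(y) = 3y^6 + 4y^5 - 2y^4 - y^3 - y^2 + 5y + C


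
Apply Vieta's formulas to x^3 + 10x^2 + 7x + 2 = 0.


Monic cubic x^3+bx^2+cx+d=0: sum=-b, pairwise sum=c, product=-d.
b=10, c=7, d=2
r1+r2+r3 = -10
r1r2+r1r3+r2r3 = 7
r1r2r3 = -2


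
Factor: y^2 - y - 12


Roots satisfy r1 + r2 = -b/a = 1 and r1*r2 = c/a = -12.
So r1 = -3, r2 = 4.
y^2 - y - 12 = (y - r1)(y - r2) = (y + 3)(y - 4)


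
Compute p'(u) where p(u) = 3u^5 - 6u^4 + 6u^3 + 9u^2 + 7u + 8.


Apply the power rule term by term:
  d/du(3u^5) = 15u^4
  d/du(-6u^4) = -24u^3
  d/du(6u^3) = 18u^2
  d/du(9u^2) = 18u
  d/du(7u) = 7
  d/du(8) = 0
p'(u) = 15u^4 - 24u^3 + 18u^2 + 18u + 7


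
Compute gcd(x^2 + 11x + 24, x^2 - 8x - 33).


Factor each:
  x^2 + 11x + 24 = (x + 3)(x + 8)
  x^2 - 8x - 33 = (x + 3)(x - 11)
Common monic factor: x + 3


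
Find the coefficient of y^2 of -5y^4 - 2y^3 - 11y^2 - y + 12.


Read off the coefficient of y^2: -11


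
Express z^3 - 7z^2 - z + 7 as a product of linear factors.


Try integer roots (divisors of 7). z=1: p(1)=0.
Divide out (z - 1): quotient is z^2 - 6z - 7.
Factor the quadratic: (z + 1)(z - 7)
Result: (z - 1)(z + 1)(z - 7)


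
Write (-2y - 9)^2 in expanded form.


Expand (-2y - 9)^2 by repeated multiplication:
= 4y^2 + 36y + 81


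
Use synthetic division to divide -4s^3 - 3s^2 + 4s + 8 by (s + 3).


Synthetic division with c = -3. Coefficients: -4, -3, 4, 8
Bring down -4.
  -4 * -3 = 12; 12 - 3 = 9
  9 * -3 = -27; -27 + 4 = -23
  -23 * -3 = 69; 69 + 8 = 77
Quotient: -4s^2 + 9s - 23, Remainder: 77


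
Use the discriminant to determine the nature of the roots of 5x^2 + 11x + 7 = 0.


D = b^2 - 4ac = (11)^2 - 4(5)(7) = 121 - 140 = -19
Since D < 0: two complex conjugate roots (no real roots)


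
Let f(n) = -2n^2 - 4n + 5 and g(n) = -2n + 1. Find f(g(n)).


Substitute g(n) into f:
f(g(n)) = -2*(-2n + 1)^2 + (-4)*(-2n + 1) + 5
(-2n + 1)^2 = 4n^2 - 4n + 1
Expand and combine: -8n^2 + 16n - 1


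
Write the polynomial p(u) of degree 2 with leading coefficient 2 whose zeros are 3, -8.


p(u) = 2(u - 3)(u + 8)
Expand: 2u^2 + 10u - 48


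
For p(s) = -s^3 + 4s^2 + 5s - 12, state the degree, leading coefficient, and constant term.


Highest power of s is 3, with coefficient -1. Constant term is -12.
Degree = 3, leading coefficient = -1, constant term = -12


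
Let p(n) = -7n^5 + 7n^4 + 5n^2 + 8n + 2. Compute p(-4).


Using direct substitution:
  -7 * (-4)^5 = 7168
  7 * (-4)^4 = 1792
  0 * (-4)^3 = 0
  5 * (-4)^2 = 80
  8 * (-4)^1 = -32
  constant: 2
Sum = 7168 + 1792 + 0 + 80 - 32 + 2 = 9010


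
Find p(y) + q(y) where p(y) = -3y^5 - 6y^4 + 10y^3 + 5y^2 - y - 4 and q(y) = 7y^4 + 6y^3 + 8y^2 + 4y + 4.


Align terms by degree and add:
  -3y^5 - 6y^4 + 10y^3 + 5y^2 - y - 4
+ 7y^4 + 6y^3 + 8y^2 + 4y + 4
= -3y^5 + y^4 + 16y^3 + 13y^2 + 3y


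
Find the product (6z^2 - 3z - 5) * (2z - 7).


Distribute each term of the first polynomial:
  (6z^2)(2z - 7) = 12z^3 - 42z^2
  (-3z)(2z - 7) = -6z^2 + 21z
  (-5)(2z - 7) = -10z + 35
Sum: 12z^3 - 48z^2 + 11z + 35


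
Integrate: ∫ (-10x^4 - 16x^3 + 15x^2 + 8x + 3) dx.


Reverse power rule on each term:
  ∫ -10x^4 dx = -2x^5
  ∫ -16x^3 dx = -4x^4
  ∫ 15x^2 dx = 5x^3
  ∫ 8x dx = 4x^2
  ∫ 3 dx = 3x
F(x) = -2x^5 - 4x^4 + 5x^3 + 4x^2 + 3x + C


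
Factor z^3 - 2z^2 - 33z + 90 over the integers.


Try integer roots (divisors of 90). z=-6: p(-6)=0.
Divide out (z + 6): quotient is z^2 - 8z + 15.
Factor the quadratic: (z - 5)(z - 3)
Result: (z + 6)(z - 5)(z - 3)


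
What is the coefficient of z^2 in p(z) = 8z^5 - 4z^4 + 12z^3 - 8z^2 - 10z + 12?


Read off the coefficient of z^2: -8


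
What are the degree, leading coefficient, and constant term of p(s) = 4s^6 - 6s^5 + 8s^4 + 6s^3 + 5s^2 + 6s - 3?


Highest power of s is 6, with coefficient 4. Constant term is -3.
Degree = 6, leading coefficient = 4, constant term = -3


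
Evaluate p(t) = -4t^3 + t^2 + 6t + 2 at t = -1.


Using direct substitution:
  -4 * (-1)^3 = 4
  1 * (-1)^2 = 1
  6 * (-1)^1 = -6
  constant: 2
Sum = 4 + 1 - 6 + 2 = 1


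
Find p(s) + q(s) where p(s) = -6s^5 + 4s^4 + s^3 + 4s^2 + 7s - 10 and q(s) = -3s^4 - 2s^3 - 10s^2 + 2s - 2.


Align terms by degree and add:
  -6s^5 + 4s^4 + s^3 + 4s^2 + 7s - 10
  -3s^4 - 2s^3 - 10s^2 + 2s - 2
= -6s^5 + s^4 - s^3 - 6s^2 + 9s - 12


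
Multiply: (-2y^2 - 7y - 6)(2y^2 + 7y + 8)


Distribute each term of the first polynomial:
  (-2y^2)(2y^2 + 7y + 8) = -4y^4 - 14y^3 - 16y^2
  (-7y)(2y^2 + 7y + 8) = -14y^3 - 49y^2 - 56y
  (-6)(2y^2 + 7y + 8) = -12y^2 - 42y - 48
Sum: -4y^4 - 28y^3 - 77y^2 - 98y - 48


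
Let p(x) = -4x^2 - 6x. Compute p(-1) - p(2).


p(-1) = 2
p(2) = -28
p(-1) - p(2) = 2 + 28 = 30


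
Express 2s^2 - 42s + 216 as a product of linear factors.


Roots satisfy r1 + r2 = -b/a = 21 and r1*r2 = c/a = 108.
So r1 = 12, r2 = 9.
2s^2 - 42s + 216 = 2(s - r1)(s - r2) = 2(s - 12)(s - 9)


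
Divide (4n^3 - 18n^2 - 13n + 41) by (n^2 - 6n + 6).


(4n^3 - 18n^2 - 13n + 41) / (n^2 - 6n + 6)
Step 1: 4n * (n^2 - 6n + 6) = 4n^3 - 24n^2 + 24n; subtract.
Step 2: 6 * (n^2 - 6n + 6) = 6n^2 - 36n + 36; subtract.
Quotient: 4n + 6, Remainder: -n + 5


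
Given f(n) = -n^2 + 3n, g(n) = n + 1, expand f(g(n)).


Substitute g(n) into f:
f(g(n)) = -1*(n + 1)^2 + 3*(n + 1)
(n + 1)^2 = n^2 + 2n + 1
Expand and combine: -n^2 + n + 2


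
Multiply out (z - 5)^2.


Expand (z - 5)^2 by repeated multiplication:
= z^2 - 10z + 25


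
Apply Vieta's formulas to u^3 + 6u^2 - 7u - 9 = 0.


Monic cubic u^3+bu^2+cu+d=0: sum=-b, pairwise sum=c, product=-d.
b=6, c=-7, d=-9
r1+r2+r3 = -6
r1r2+r1r3+r2r3 = -7
r1r2r3 = 9


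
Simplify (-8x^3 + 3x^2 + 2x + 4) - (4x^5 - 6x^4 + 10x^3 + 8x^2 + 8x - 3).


Distribute the minus sign:
  (-8x^3 + 3x^2 + 2x + 4)
- (4x^5 - 6x^4 + 10x^3 + 8x^2 + 8x - 3)
Negate second polynomial: -4x^5 + 6x^4 - 10x^3 - 8x^2 - 8x + 3
Add: -4x^5 + 6x^4 - 18x^3 - 5x^2 - 6x + 7


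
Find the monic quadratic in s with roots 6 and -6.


p(s) = (s - 6)(s + 6)
Expand: s^2 - 36


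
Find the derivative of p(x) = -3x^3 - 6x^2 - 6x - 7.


Apply the power rule term by term:
  d/dx(-3x^3) = -9x^2
  d/dx(-6x^2) = -12x
  d/dx(-6x) = -6
  d/dx(-7) = 0
p'(x) = -9x^2 - 12x - 6


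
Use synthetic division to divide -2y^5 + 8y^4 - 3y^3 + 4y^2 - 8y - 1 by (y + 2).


Synthetic division with c = -2. Coefficients: -2, 8, -3, 4, -8, -1
Bring down -2.
  -2 * -2 = 4; 4 + 8 = 12
  12 * -2 = -24; -24 - 3 = -27
  -27 * -2 = 54; 54 + 4 = 58
  58 * -2 = -116; -116 - 8 = -124
  -124 * -2 = 248; 248 - 1 = 247
Quotient: -2y^4 + 12y^3 - 27y^2 + 58y - 124, Remainder: 247


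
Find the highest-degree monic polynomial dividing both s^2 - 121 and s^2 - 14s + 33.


Factor each:
  s^2 - 121 = (s - 11)(s + 11)
  s^2 - 14s + 33 = (s - 11)(s - 3)
Common monic factor: s - 11


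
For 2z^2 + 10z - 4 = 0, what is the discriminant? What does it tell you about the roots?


D = b^2 - 4ac = (10)^2 - 4(2)(-4) = 100 + 32 = 132
Since D > 0: two distinct irrational roots


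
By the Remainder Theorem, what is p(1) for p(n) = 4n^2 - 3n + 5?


By the Remainder Theorem, the remainder equals p(1):
  4*(1)^2 = 4
  -3*(1)^1 = -3
  constant: 5
Sum: 4 - 3 + 5 = 6


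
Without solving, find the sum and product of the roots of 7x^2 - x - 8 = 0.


For ax^2+bx+c=0: sum = -b/a, product = c/a.
a=7, b=-1, c=-8
Sum = -(-1)/7 = 1/7
Product = (-8)/7 = -8/7


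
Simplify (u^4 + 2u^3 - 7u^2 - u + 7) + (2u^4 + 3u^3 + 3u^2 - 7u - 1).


Align terms by degree and add:
  u^4 + 2u^3 - 7u^2 - u + 7
+ 2u^4 + 3u^3 + 3u^2 - 7u - 1
= 3u^4 + 5u^3 - 4u^2 - 8u + 6


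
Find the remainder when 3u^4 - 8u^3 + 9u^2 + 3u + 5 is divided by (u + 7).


By the Remainder Theorem, the remainder equals p(-7):
  3*(-7)^4 = 7203
  -8*(-7)^3 = 2744
  9*(-7)^2 = 441
  3*(-7)^1 = -21
  constant: 5
Sum: 7203 + 2744 + 441 - 21 + 5 = 10372


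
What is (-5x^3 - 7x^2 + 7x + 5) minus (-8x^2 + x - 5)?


Distribute the minus sign:
  (-5x^3 - 7x^2 + 7x + 5)
- (-8x^2 + x - 5)
Negate second polynomial: 8x^2 - x + 5
Add: -5x^3 + x^2 + 6x + 10


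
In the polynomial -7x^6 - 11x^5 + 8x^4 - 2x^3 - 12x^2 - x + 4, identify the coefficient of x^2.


Read off the coefficient of x^2: -12


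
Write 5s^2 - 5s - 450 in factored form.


Roots satisfy r1 + r2 = -b/a = 1 and r1*r2 = c/a = -90.
So r1 = 10, r2 = -9.
5s^2 - 5s - 450 = 5(s - r1)(s - r2) = 5(s - 10)(s + 9)


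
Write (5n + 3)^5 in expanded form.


Expand (5n + 3)^5 by repeated multiplication:
  (5n + 3)^2 = 25n^2 + 30n + 9
  (5n + 3)^3 = 125n^3 + 225n^2 + 135n + 27
  (5n + 3)^4 = 625n^4 + 1500n^3 + 1350n^2 + 540n + 81
= 3125n^5 + 9375n^4 + 11250n^3 + 6750n^2 + 2025n + 243


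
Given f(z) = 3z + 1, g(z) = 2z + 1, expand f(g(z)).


Substitute g(z) into f:
f(g(z)) = 3*(2z + 1) + 1
Expand and combine: 6z + 4


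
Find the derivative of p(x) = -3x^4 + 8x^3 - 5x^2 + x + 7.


Apply the power rule term by term:
  d/dx(-3x^4) = -12x^3
  d/dx(8x^3) = 24x^2
  d/dx(-5x^2) = -10x
  d/dx(x) = 1
  d/dx(7) = 0
p'(x) = -12x^3 + 24x^2 - 10x + 1


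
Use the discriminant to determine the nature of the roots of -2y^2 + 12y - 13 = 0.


D = b^2 - 4ac = (12)^2 - 4(-2)(-13) = 144 - 104 = 40
Since D > 0: two distinct irrational roots


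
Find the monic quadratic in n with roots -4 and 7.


p(n) = (n + 4)(n - 7)
Expand: n^2 - 3n - 28


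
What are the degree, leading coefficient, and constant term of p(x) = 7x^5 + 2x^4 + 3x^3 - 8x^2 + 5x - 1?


Highest power of x is 5, with coefficient 7. Constant term is -1.
Degree = 5, leading coefficient = 7, constant term = -1


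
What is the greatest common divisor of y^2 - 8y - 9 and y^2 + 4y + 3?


Factor each:
  y^2 - 8y - 9 = (y + 1)(y - 9)
  y^2 + 4y + 3 = (y + 1)(y + 3)
Common monic factor: y + 1


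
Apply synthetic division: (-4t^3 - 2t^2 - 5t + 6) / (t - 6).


Synthetic division with c = 6. Coefficients: -4, -2, -5, 6
Bring down -4.
  -4 * 6 = -24; -24 - 2 = -26
  -26 * 6 = -156; -156 - 5 = -161
  -161 * 6 = -966; -966 + 6 = -960
Quotient: -4t^2 - 26t - 161, Remainder: -960


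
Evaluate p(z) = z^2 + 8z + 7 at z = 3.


Using direct substitution:
  1 * (3)^2 = 9
  8 * (3)^1 = 24
  constant: 7
Sum = 9 + 24 + 7 = 40


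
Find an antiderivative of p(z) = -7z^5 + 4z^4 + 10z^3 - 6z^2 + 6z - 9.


Reverse power rule on each term:
  ∫ -7z^5 dz = -(7/6)z^6
  ∫ 4z^4 dz = (4/5)z^5
  ∫ 10z^3 dz = (5/2)z^4
  ∫ -6z^2 dz = -2z^3
  ∫ 6z dz = 3z^2
  ∫ -9 dz = -9z
F(z) = -(7/6)z^6 + (4/5)z^5 + (5/2)z^4 - 2z^3 + 3z^2 - 9z + C


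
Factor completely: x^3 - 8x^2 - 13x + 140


Try integer roots (divisors of 140). x=5: p(5)=0.
Divide out (x - 5): quotient is x^2 - 3x - 28.
Factor the quadratic: (x - 7)(x + 4)
Result: (x - 5)(x - 7)(x + 4)


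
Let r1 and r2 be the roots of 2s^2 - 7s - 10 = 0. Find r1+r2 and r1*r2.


For as^2+bs+c=0: sum = -b/a, product = c/a.
a=2, b=-7, c=-10
Sum = -(-7)/2 = 7/2
Product = (-10)/2 = -5


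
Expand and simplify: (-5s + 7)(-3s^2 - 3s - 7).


Distribute each term of the first polynomial:
  (-5s)(-3s^2 - 3s - 7) = 15s^3 + 15s^2 + 35s
  (7)(-3s^2 - 3s - 7) = -21s^2 - 21s - 49
Sum: 15s^3 - 6s^2 + 14s - 49


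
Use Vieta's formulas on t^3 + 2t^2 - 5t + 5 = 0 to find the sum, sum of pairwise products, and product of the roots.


Monic cubic t^3+bt^2+ct+d=0: sum=-b, pairwise sum=c, product=-d.
b=2, c=-5, d=5
r1+r2+r3 = -2
r1r2+r1r3+r2r3 = -5
r1r2r3 = -5


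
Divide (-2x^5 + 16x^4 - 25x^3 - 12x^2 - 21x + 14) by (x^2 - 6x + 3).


(-2x^5 + 16x^4 - 25x^3 - 12x^2 - 21x + 14) / (x^2 - 6x + 3)
Step 1: -2x^3 * (x^2 - 6x + 3) = -2x^5 + 12x^4 - 6x^3; subtract.
Step 2: 4x^2 * (x^2 - 6x + 3) = 4x^4 - 24x^3 + 12x^2; subtract.
Step 3: 5x * (x^2 - 6x + 3) = 5x^3 - 30x^2 + 15x; subtract.
Step 4: 6 * (x^2 - 6x + 3) = 6x^2 - 36x + 18; subtract.
Quotient: -2x^3 + 4x^2 + 5x + 6, Remainder: -4


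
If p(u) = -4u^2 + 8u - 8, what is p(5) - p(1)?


p(5) = -68
p(1) = -4
p(5) - p(1) = -68 + 4 = -64


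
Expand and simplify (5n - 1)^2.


Expand (5n - 1)^2 by repeated multiplication:
= 25n^2 - 10n + 1


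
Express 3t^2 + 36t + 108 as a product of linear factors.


Roots satisfy r1 + r2 = -b/a = -12 and r1*r2 = c/a = 36.
So r1 = -6, r2 = -6.
3t^2 + 36t + 108 = 3(t - r1)(t - r2) = 3(t + 6)(t + 6)


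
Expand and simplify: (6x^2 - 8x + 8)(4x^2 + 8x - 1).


Distribute each term of the first polynomial:
  (6x^2)(4x^2 + 8x - 1) = 24x^4 + 48x^3 - 6x^2
  (-8x)(4x^2 + 8x - 1) = -32x^3 - 64x^2 + 8x
  (8)(4x^2 + 8x - 1) = 32x^2 + 64x - 8
Sum: 24x^4 + 16x^3 - 38x^2 + 72x - 8


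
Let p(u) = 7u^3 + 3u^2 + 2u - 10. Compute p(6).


Using direct substitution:
  7 * (6)^3 = 1512
  3 * (6)^2 = 108
  2 * (6)^1 = 12
  constant: -10
Sum = 1512 + 108 + 12 - 10 = 1622


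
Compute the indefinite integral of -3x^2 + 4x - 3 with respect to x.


Reverse power rule on each term:
  ∫ -3x^2 dx = -x^3
  ∫ 4x dx = 2x^2
  ∫ -3 dx = -3x
F(x) = -x^3 + 2x^2 - 3x + C


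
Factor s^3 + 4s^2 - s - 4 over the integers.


Try integer roots (divisors of -4). s=1: p(1)=0.
Divide out (s - 1): quotient is s^2 + 5s + 4.
Factor the quadratic: (s + 1)(s + 4)
Result: (s - 1)(s + 1)(s + 4)


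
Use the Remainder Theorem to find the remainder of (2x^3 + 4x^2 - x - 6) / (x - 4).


By the Remainder Theorem, the remainder equals p(4):
  2*(4)^3 = 128
  4*(4)^2 = 64
  -1*(4)^1 = -4
  constant: -6
Sum: 128 + 64 - 4 - 6 = 182


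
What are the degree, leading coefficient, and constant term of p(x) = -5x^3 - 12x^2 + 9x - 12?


Highest power of x is 3, with coefficient -5. Constant term is -12.
Degree = 3, leading coefficient = -5, constant term = -12


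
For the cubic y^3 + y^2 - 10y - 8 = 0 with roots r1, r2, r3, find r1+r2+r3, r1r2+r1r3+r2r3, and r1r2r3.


Monic cubic y^3+by^2+cy+d=0: sum=-b, pairwise sum=c, product=-d.
b=1, c=-10, d=-8
r1+r2+r3 = -1
r1r2+r1r3+r2r3 = -10
r1r2r3 = 8


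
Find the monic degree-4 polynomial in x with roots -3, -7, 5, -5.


p(x) = (x + 3)(x + 7)(x - 5)(x + 5)
Expand: x^4 + 10x^3 - 4x^2 - 250x - 525


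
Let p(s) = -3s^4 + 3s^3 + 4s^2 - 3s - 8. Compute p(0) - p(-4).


p(0) = -8
p(-4) = -892
p(0) - p(-4) = -8 + 892 = 884


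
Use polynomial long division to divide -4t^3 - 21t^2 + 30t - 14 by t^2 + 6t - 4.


(-4t^3 - 21t^2 + 30t - 14) / (t^2 + 6t - 4)
Step 1: -4t * (t^2 + 6t - 4) = -4t^3 - 24t^2 + 16t; subtract.
Step 2: 3 * (t^2 + 6t - 4) = 3t^2 + 18t - 12; subtract.
Quotient: -4t + 3, Remainder: -4t - 2


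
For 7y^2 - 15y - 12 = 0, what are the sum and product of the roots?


For ay^2+by+c=0: sum = -b/a, product = c/a.
a=7, b=-15, c=-12
Sum = -(-15)/7 = 15/7
Product = (-12)/7 = -12/7


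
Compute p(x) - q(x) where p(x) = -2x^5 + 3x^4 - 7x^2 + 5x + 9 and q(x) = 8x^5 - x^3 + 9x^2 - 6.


Distribute the minus sign:
  (-2x^5 + 3x^4 - 7x^2 + 5x + 9)
- (8x^5 - x^3 + 9x^2 - 6)
Negate second polynomial: -8x^5 + x^3 - 9x^2 + 6
Add: -10x^5 + 3x^4 + x^3 - 16x^2 + 5x + 15


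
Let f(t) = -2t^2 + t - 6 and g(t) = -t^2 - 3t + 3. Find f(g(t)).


Substitute g(t) into f:
f(g(t)) = -2*(-t^2 - 3t + 3)^2 + 1*(-t^2 - 3t + 3) + (-6)
(-t^2 - 3t + 3)^2 = t^4 + 6t^3 + 3t^2 - 18t + 9
Expand and combine: -2t^4 - 12t^3 - 7t^2 + 33t - 21


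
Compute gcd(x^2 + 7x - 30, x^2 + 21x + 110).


Factor each:
  x^2 + 7x - 30 = (x + 10)(x - 3)
  x^2 + 21x + 110 = (x + 10)(x + 11)
Common monic factor: x + 10


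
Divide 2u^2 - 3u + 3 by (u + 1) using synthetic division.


Synthetic division with c = -1. Coefficients: 2, -3, 3
Bring down 2.
  2 * -1 = -2; -2 - 3 = -5
  -5 * -1 = 5; 5 + 3 = 8
Quotient: 2u - 5, Remainder: 8


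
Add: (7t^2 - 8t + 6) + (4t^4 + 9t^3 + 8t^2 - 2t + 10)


Align terms by degree and add:
  7t^2 - 8t + 6
+ 4t^4 + 9t^3 + 8t^2 - 2t + 10
= 4t^4 + 9t^3 + 15t^2 - 10t + 16


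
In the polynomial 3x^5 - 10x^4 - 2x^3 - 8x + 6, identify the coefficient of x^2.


Read off the coefficient of x^2: 0


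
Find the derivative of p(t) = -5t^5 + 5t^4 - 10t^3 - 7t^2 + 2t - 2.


Apply the power rule term by term:
  d/dt(-5t^5) = -25t^4
  d/dt(5t^4) = 20t^3
  d/dt(-10t^3) = -30t^2
  d/dt(-7t^2) = -14t
  d/dt(2t) = 2
  d/dt(-2) = 0
p'(t) = -25t^4 + 20t^3 - 30t^2 - 14t + 2


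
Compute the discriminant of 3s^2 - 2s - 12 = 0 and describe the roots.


D = b^2 - 4ac = (-2)^2 - 4(3)(-12) = 4 + 144 = 148
Since D > 0: two distinct irrational roots


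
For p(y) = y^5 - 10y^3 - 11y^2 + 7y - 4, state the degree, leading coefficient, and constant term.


Highest power of y is 5, with coefficient 1. Constant term is -4.
Degree = 5, leading coefficient = 1, constant term = -4


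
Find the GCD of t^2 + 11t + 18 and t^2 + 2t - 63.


Factor each:
  t^2 + 11t + 18 = (t + 9)(t + 2)
  t^2 + 2t - 63 = (t + 9)(t - 7)
Common monic factor: t + 9


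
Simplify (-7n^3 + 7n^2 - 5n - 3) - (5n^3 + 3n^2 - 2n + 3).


Distribute the minus sign:
  (-7n^3 + 7n^2 - 5n - 3)
- (5n^3 + 3n^2 - 2n + 3)
Negate second polynomial: -5n^3 - 3n^2 + 2n - 3
Add: -12n^3 + 4n^2 - 3n - 6


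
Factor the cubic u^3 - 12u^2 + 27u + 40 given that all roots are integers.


Try integer roots (divisors of 40). u=8: p(8)=0.
Divide out (u - 8): quotient is u^2 - 4u - 5.
Factor the quadratic: (u - 5)(u + 1)
Result: (u - 8)(u - 5)(u + 1)


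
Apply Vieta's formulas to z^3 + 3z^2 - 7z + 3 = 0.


Monic cubic z^3+bz^2+cz+d=0: sum=-b, pairwise sum=c, product=-d.
b=3, c=-7, d=3
r1+r2+r3 = -3
r1r2+r1r3+r2r3 = -7
r1r2r3 = -3


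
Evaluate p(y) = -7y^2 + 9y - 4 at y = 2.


Using direct substitution:
  -7 * (2)^2 = -28
  9 * (2)^1 = 18
  constant: -4
Sum = -28 + 18 - 4 = -14


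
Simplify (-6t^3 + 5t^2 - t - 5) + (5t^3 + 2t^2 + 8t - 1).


Align terms by degree and add:
  -6t^3 + 5t^2 - t - 5
+ 5t^3 + 2t^2 + 8t - 1
= -t^3 + 7t^2 + 7t - 6


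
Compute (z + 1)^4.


Expand (z + 1)^4 by repeated multiplication:
  (z + 1)^2 = z^2 + 2z + 1
  (z + 1)^3 = z^3 + 3z^2 + 3z + 1
= z^4 + 4z^3 + 6z^2 + 4z + 1


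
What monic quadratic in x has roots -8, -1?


p(x) = (x + 8)(x + 1)
Expand: x^2 + 9x + 8


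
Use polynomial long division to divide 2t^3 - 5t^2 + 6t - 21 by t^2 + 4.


(2t^3 - 5t^2 + 6t - 21) / (t^2 + 4)
Step 1: 2t * (t^2 + 4) = 2t^3 + 8t; subtract.
Step 2: -5 * (t^2 + 4) = -5t^2 - 20; subtract.
Quotient: 2t - 5, Remainder: -2t - 1


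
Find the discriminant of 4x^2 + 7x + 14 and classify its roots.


D = b^2 - 4ac = (7)^2 - 4(4)(14) = 49 - 224 = -175
Since D < 0: two complex conjugate roots (no real roots)


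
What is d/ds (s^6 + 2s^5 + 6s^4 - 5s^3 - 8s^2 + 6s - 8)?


Apply the power rule term by term:
  d/ds(s^6) = 6s^5
  d/ds(2s^5) = 10s^4
  d/ds(6s^4) = 24s^3
  d/ds(-5s^3) = -15s^2
  d/ds(-8s^2) = -16s
  d/ds(6s) = 6
  d/ds(-8) = 0
p'(s) = 6s^5 + 10s^4 + 24s^3 - 15s^2 - 16s + 6


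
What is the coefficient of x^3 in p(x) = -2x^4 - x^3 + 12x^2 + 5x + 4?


Read off the coefficient of x^3: -1


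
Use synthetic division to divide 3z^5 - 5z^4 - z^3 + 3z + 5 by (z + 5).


Synthetic division with c = -5. Coefficients: 3, -5, -1, 0, 3, 5
Bring down 3.
  3 * -5 = -15; -15 - 5 = -20
  -20 * -5 = 100; 100 - 1 = 99
  99 * -5 = -495; -495 + 0 = -495
  -495 * -5 = 2475; 2475 + 3 = 2478
  2478 * -5 = -12390; -12390 + 5 = -12385
Quotient: 3z^4 - 20z^3 + 99z^2 - 495z + 2478, Remainder: -12385


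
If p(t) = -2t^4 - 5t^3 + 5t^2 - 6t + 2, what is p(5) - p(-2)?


p(5) = -1778
p(-2) = 42
p(5) - p(-2) = -1778 - 42 = -1820


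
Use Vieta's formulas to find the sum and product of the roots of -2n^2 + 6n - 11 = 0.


For an^2+bn+c=0: sum = -b/a, product = c/a.
a=-2, b=6, c=-11
Sum = -(6)/-2 = 3
Product = (-11)/-2 = 11/2


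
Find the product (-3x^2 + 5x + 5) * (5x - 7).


Distribute each term of the first polynomial:
  (-3x^2)(5x - 7) = -15x^3 + 21x^2
  (5x)(5x - 7) = 25x^2 - 35x
  (5)(5x - 7) = 25x - 35
Sum: -15x^3 + 46x^2 - 10x - 35


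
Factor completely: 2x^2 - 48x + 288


Roots satisfy r1 + r2 = -b/a = 24 and r1*r2 = c/a = 144.
So r1 = 12, r2 = 12.
2x^2 - 48x + 288 = 2(x - r1)(x - r2) = 2(x - 12)(x - 12)


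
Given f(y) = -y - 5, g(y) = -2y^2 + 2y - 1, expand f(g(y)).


Substitute g(y) into f:
f(g(y)) = -1*(-2y^2 + 2y - 1) + (-5)
Expand and combine: 2y^2 - 2y - 4


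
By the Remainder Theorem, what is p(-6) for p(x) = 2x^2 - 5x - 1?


By the Remainder Theorem, the remainder equals p(-6):
  2*(-6)^2 = 72
  -5*(-6)^1 = 30
  constant: -1
Sum: 72 + 30 - 1 = 101


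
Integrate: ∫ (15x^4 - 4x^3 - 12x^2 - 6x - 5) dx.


Reverse power rule on each term:
  ∫ 15x^4 dx = 3x^5
  ∫ -4x^3 dx = -x^4
  ∫ -12x^2 dx = -4x^3
  ∫ -6x dx = -3x^2
  ∫ -5 dx = -5x
F(x) = 3x^5 - x^4 - 4x^3 - 3x^2 - 5x + C


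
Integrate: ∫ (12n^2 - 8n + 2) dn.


Reverse power rule on each term:
  ∫ 12n^2 dn = 4n^3
  ∫ -8n dn = -4n^2
  ∫ 2 dn = 2n
F(n) = 4n^3 - 4n^2 + 2n + C


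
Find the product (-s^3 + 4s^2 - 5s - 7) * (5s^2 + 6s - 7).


Distribute each term of the first polynomial:
  (-s^3)(5s^2 + 6s - 7) = -5s^5 - 6s^4 + 7s^3
  (4s^2)(5s^2 + 6s - 7) = 20s^4 + 24s^3 - 28s^2
  (-5s)(5s^2 + 6s - 7) = -25s^3 - 30s^2 + 35s
  (-7)(5s^2 + 6s - 7) = -35s^2 - 42s + 49
Sum: -5s^5 + 14s^4 + 6s^3 - 93s^2 - 7s + 49


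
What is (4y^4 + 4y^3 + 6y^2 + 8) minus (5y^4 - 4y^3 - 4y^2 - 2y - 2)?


Distribute the minus sign:
  (4y^4 + 4y^3 + 6y^2 + 8)
- (5y^4 - 4y^3 - 4y^2 - 2y - 2)
Negate second polynomial: -5y^4 + 4y^3 + 4y^2 + 2y + 2
Add: -y^4 + 8y^3 + 10y^2 + 2y + 10


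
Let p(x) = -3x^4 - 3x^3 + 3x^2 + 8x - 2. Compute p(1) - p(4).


p(1) = 3
p(4) = -882
p(1) - p(4) = 3 + 882 = 885


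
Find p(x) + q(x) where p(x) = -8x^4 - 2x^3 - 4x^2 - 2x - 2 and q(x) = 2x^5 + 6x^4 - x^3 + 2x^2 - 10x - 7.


Align terms by degree and add:
  -8x^4 - 2x^3 - 4x^2 - 2x - 2
+ 2x^5 + 6x^4 - x^3 + 2x^2 - 10x - 7
= 2x^5 - 2x^4 - 3x^3 - 2x^2 - 12x - 9


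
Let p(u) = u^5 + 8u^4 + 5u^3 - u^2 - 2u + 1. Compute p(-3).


Using direct substitution:
  1 * (-3)^5 = -243
  8 * (-3)^4 = 648
  5 * (-3)^3 = -135
  -1 * (-3)^2 = -9
  -2 * (-3)^1 = 6
  constant: 1
Sum = -243 + 648 - 135 - 9 + 6 + 1 = 268


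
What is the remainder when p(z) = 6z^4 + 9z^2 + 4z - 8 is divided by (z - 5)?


By the Remainder Theorem, the remainder equals p(5):
  6*(5)^4 = 3750
  0*(5)^3 = 0
  9*(5)^2 = 225
  4*(5)^1 = 20
  constant: -8
Sum: 3750 + 0 + 225 + 20 - 8 = 3987


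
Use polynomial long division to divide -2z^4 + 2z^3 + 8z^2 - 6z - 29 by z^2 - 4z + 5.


(-2z^4 + 2z^3 + 8z^2 - 6z - 29) / (z^2 - 4z + 5)
Step 1: -2z^2 * (z^2 - 4z + 5) = -2z^4 + 8z^3 - 10z^2; subtract.
Step 2: -6z * (z^2 - 4z + 5) = -6z^3 + 24z^2 - 30z; subtract.
Step 3: -6 * (z^2 - 4z + 5) = -6z^2 + 24z - 30; subtract.
Quotient: -2z^2 - 6z - 6, Remainder: 1


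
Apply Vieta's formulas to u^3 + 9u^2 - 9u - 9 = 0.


Monic cubic u^3+bu^2+cu+d=0: sum=-b, pairwise sum=c, product=-d.
b=9, c=-9, d=-9
r1+r2+r3 = -9
r1r2+r1r3+r2r3 = -9
r1r2r3 = 9


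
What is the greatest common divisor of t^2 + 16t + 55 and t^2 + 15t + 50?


Factor each:
  t^2 + 16t + 55 = (t + 5)(t + 11)
  t^2 + 15t + 50 = (t + 5)(t + 10)
Common monic factor: t + 5


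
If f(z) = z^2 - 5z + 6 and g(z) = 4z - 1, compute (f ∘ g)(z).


Substitute g(z) into f:
f(g(z)) = 1*(4z - 1)^2 + (-5)*(4z - 1) + 6
(4z - 1)^2 = 16z^2 - 8z + 1
Expand and combine: 16z^2 - 28z + 12


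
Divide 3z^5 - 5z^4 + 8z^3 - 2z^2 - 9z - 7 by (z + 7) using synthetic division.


Synthetic division with c = -7. Coefficients: 3, -5, 8, -2, -9, -7
Bring down 3.
  3 * -7 = -21; -21 - 5 = -26
  -26 * -7 = 182; 182 + 8 = 190
  190 * -7 = -1330; -1330 - 2 = -1332
  -1332 * -7 = 9324; 9324 - 9 = 9315
  9315 * -7 = -65205; -65205 - 7 = -65212
Quotient: 3z^4 - 26z^3 + 190z^2 - 1332z + 9315, Remainder: -65212


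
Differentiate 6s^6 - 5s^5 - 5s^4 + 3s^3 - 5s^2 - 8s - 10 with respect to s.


Apply the power rule term by term:
  d/ds(6s^6) = 36s^5
  d/ds(-5s^5) = -25s^4
  d/ds(-5s^4) = -20s^3
  d/ds(3s^3) = 9s^2
  d/ds(-5s^2) = -10s
  d/ds(-8s) = -8
  d/ds(-10) = 0
p'(s) = 36s^5 - 25s^4 - 20s^3 + 9s^2 - 10s - 8


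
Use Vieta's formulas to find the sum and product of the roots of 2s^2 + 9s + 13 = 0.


For as^2+bs+c=0: sum = -b/a, product = c/a.
a=2, b=9, c=13
Sum = -(9)/2 = -9/2
Product = (13)/2 = 13/2


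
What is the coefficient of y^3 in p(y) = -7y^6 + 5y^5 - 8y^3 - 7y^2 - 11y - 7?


Read off the coefficient of y^3: -8


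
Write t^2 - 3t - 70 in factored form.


Roots satisfy r1 + r2 = -b/a = 3 and r1*r2 = c/a = -70.
So r1 = -7, r2 = 10.
t^2 - 3t - 70 = (t - r1)(t - r2) = (t + 7)(t - 10)


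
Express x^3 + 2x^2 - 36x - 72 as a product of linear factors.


Try integer roots (divisors of -72). x=-6: p(-6)=0.
Divide out (x + 6): quotient is x^2 - 4x - 12.
Factor the quadratic: (x - 6)(x + 2)
Result: (x + 6)(x - 6)(x + 2)


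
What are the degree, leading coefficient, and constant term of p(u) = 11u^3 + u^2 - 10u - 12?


Highest power of u is 3, with coefficient 11. Constant term is -12.
Degree = 3, leading coefficient = 11, constant term = -12


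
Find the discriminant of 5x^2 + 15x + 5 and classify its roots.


D = b^2 - 4ac = (15)^2 - 4(5)(5) = 225 - 100 = 125
Since D > 0: two distinct irrational roots


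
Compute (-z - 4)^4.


Expand (-z - 4)^4 by repeated multiplication:
  (-z - 4)^2 = z^2 + 8z + 16
  (-z - 4)^3 = -z^3 - 12z^2 - 48z - 64
= z^4 + 16z^3 + 96z^2 + 256z + 256


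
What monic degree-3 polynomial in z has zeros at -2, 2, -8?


p(z) = (z + 2)(z - 2)(z + 8)
Expand: z^3 + 8z^2 - 4z - 32


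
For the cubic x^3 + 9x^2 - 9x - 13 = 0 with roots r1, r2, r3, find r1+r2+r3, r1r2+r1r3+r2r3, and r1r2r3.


Monic cubic x^3+bx^2+cx+d=0: sum=-b, pairwise sum=c, product=-d.
b=9, c=-9, d=-13
r1+r2+r3 = -9
r1r2+r1r3+r2r3 = -9
r1r2r3 = 13


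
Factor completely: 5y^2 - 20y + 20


Roots satisfy r1 + r2 = -b/a = 4 and r1*r2 = c/a = 4.
So r1 = 2, r2 = 2.
5y^2 - 20y + 20 = 5(y - r1)(y - r2) = 5(y - 2)(y - 2)


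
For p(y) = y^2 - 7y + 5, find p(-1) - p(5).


p(-1) = 13
p(5) = -5
p(-1) - p(5) = 13 + 5 = 18


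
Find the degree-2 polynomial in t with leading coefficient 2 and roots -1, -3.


p(t) = 2(t + 1)(t + 3)
Expand: 2t^2 + 8t + 6


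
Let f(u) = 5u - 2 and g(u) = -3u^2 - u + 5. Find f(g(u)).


Substitute g(u) into f:
f(g(u)) = 5*(-3u^2 - u + 5) + (-2)
Expand and combine: -15u^2 - 5u + 23


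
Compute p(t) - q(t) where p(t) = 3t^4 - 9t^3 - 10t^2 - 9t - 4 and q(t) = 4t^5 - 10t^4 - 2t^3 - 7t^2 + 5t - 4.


Distribute the minus sign:
  (3t^4 - 9t^3 - 10t^2 - 9t - 4)
- (4t^5 - 10t^4 - 2t^3 - 7t^2 + 5t - 4)
Negate second polynomial: -4t^5 + 10t^4 + 2t^3 + 7t^2 - 5t + 4
Add: -4t^5 + 13t^4 - 7t^3 - 3t^2 - 14t


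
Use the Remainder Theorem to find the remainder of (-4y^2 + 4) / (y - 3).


By the Remainder Theorem, the remainder equals p(3):
  -4*(3)^2 = -36
  0*(3)^1 = 0
  constant: 4
Sum: -36 + 0 + 4 = -32


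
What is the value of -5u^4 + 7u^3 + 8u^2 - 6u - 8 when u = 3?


Using direct substitution:
  -5 * (3)^4 = -405
  7 * (3)^3 = 189
  8 * (3)^2 = 72
  -6 * (3)^1 = -18
  constant: -8
Sum = -405 + 189 + 72 - 18 - 8 = -170


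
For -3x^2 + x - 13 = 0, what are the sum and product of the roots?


For ax^2+bx+c=0: sum = -b/a, product = c/a.
a=-3, b=1, c=-13
Sum = -(1)/-3 = 1/3
Product = (-13)/-3 = 13/3


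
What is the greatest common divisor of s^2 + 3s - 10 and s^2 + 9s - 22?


Factor each:
  s^2 + 3s - 10 = (s - 2)(s + 5)
  s^2 + 9s - 22 = (s - 2)(s + 11)
Common monic factor: s - 2


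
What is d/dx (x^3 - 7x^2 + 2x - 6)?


Apply the power rule term by term:
  d/dx(x^3) = 3x^2
  d/dx(-7x^2) = -14x
  d/dx(2x) = 2
  d/dx(-6) = 0
p'(x) = 3x^2 - 14x + 2


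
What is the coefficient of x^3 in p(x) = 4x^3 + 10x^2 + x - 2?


Read off the coefficient of x^3: 4


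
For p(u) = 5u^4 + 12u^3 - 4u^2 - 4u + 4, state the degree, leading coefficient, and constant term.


Highest power of u is 4, with coefficient 5. Constant term is 4.
Degree = 4, leading coefficient = 5, constant term = 4


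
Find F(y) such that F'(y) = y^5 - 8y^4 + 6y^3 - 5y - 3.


Reverse power rule on each term:
  ∫ y^5 dy = (1/6)y^6
  ∫ -8y^4 dy = -(8/5)y^5
  ∫ 6y^3 dy = (3/2)y^4
  ∫ -5y dy = -(5/2)y^2
  ∫ -3 dy = -3y
F(y) = (1/6)y^6 - (8/5)y^5 + (3/2)y^4 - (5/2)y^2 - 3y + C


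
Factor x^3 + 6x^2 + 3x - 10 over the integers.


Try integer roots (divisors of -10). x=1: p(1)=0.
Divide out (x - 1): quotient is x^2 + 7x + 10.
Factor the quadratic: (x + 5)(x + 2)
Result: (x - 1)(x + 5)(x + 2)


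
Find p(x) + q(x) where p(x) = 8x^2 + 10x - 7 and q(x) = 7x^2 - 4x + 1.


Align terms by degree and add:
  8x^2 + 10x - 7
+ 7x^2 - 4x + 1
= 15x^2 + 6x - 6


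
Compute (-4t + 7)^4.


Expand (-4t + 7)^4 by repeated multiplication:
  (-4t + 7)^2 = 16t^2 - 56t + 49
  (-4t + 7)^3 = -64t^3 + 336t^2 - 588t + 343
= 256t^4 - 1792t^3 + 4704t^2 - 5488t + 2401
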